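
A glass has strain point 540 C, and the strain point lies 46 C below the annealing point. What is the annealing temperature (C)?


T_anneal = T_strain + gap:
  T_anneal = 540 + 46 = 586 C

586 C


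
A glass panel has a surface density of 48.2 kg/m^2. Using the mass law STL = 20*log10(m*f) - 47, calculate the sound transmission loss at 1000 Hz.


Mass law: STL = 20 * log10(m * f) - 47
  m * f = 48.2 * 1000 = 48200
  log10(48200) = 4.68305
  STL = 20 * 4.68305 - 47 = 93.661 - 47 = 46.7 dB

46.7 dB


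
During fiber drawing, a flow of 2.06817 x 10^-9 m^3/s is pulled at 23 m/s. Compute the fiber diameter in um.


Cross-sectional area from continuity:
  A = Q / v = 2.06817 x 10^-9 / 23 = 8.992043 x 10^-11 m^2
Diameter from circular cross-section:
  d = sqrt(4A / pi) * 10^6 (m -> um)
  d = sqrt(4 * 8.992043 x 10^-11 / pi) * 10^6 = 10.7 um

10.7 um


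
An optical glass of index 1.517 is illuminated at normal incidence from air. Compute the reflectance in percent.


Fresnel reflectance at normal incidence:
  R = ((n - 1)/(n + 1))^2
  (n - 1)/(n + 1) = (1.517 - 1)/(1.517 + 1) = 0.205403
  R = 0.205403^2 = 0.0421904
  R(%) = 0.0421904 * 100 = 4.219%

4.219%


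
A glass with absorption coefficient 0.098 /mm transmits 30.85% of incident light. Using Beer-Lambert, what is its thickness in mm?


Rearrange T = exp(-alpha * thickness):
  thickness = -ln(T) / alpha
  T = 30.85/100 = 0.3085
  ln(T) = -1.17603
  -ln(T) = 1.17603
  thickness = 1.17603 / 0.098 = 12.0 mm

12.0 mm


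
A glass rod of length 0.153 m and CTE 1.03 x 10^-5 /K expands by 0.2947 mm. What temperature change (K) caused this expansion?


Rearrange dL = alpha * L0 * dT for dT:
  dT = dL / (alpha * L0)
  dL (m) = 0.2947 / 1000 = 0.0002947
  dT = 0.0002947 / ((1.03 x 10^-5) * 0.153) = 187.0 K

187.0 K


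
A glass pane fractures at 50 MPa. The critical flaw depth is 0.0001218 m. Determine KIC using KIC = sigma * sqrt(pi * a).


Fracture toughness: KIC = sigma * sqrt(pi * a)
  pi * a = pi * 0.0001218 = 0.000382646
  sqrt(pi * a) = 0.019561
  KIC = 50 * 0.019561 = 0.978 MPa*sqrt(m)

0.978 MPa*sqrt(m)


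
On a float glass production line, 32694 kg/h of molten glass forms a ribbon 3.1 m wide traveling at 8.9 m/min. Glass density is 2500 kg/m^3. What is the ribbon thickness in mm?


Ribbon cross-section from mass balance:
  Volume rate = throughput / density = 32694 / 2500 = 13.0776 m^3/h
  thickness = volume rate / (speed * 60 * width), i.e.
  thickness = throughput / (60 * speed * width * density) * 1000
  thickness = 32694 / (60 * 8.9 * 3.1 * 2500) * 1000 = 7.9 mm

7.9 mm


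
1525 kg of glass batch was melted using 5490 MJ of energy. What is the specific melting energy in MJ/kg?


Rearrange E = m * s for s:
  s = E / m
  s = 5490 / 1525 = 3.6 MJ/kg

3.6 MJ/kg


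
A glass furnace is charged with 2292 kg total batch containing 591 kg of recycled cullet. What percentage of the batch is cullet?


Cullet ratio = (cullet mass / total batch mass) * 100
  Ratio = 591 / 2292 * 100 = 25.79%

25.79%


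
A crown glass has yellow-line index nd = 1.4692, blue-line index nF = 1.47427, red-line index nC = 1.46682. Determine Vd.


Abbe number formula: Vd = (nd - 1) / (nF - nC)
  nd - 1 = 1.4692 - 1 = 0.4692
  nF - nC = 1.47427 - 1.46682 = 0.00745
  Vd = 0.4692 / 0.00745 = 62.98

62.98


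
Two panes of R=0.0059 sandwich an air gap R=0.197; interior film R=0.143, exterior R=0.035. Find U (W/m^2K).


Total thermal resistance (series):
  R_total = R_in + R_glass + R_air + R_glass + R_out
  R_total = 0.143 + 0.0059 + 0.197 + 0.0059 + 0.035 = 0.3868 m^2K/W
U-value = 1 / R_total = 1 / 0.3868 = 2.585 W/m^2K

2.585 W/m^2K


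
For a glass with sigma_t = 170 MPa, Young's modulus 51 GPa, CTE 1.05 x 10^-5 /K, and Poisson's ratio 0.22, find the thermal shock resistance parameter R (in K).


Thermal shock resistance: R = sigma * (1 - nu) / (E * alpha)
  Numerator = 170 * (1 - 0.22) = 132.6
  Denominator = 51 * 1000 * (1.05 x 10^-5) = 0.5355
  R = 132.6 / 0.5355 = 247.6 K

247.6 K


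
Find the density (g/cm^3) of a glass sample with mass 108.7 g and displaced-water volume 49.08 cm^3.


Use the definition of density:
  rho = mass / volume
  rho = 108.7 / 49.08 = 2.215 g/cm^3

2.215 g/cm^3


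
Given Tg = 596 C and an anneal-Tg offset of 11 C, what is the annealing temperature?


The annealing temperature is Tg plus the offset:
  T_anneal = 596 + 11 = 607 C

607 C


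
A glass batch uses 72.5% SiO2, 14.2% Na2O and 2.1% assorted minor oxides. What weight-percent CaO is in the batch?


Pieces sum to 100%:
  CaO = 100 - (SiO2 + Na2O + others)
  CaO = 100 - (72.5 + 14.2 + 2.1) = 11.2%

11.2%


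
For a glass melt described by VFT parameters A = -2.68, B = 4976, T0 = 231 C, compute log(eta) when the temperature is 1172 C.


VFT equation: log(eta) = A + B / (T - T0)
  T - T0 = 1172 - 231 = 941
  B / (T - T0) = 4976 / 941 = 5.288
  log(eta) = -2.68 + 5.288 = 2.608

2.608


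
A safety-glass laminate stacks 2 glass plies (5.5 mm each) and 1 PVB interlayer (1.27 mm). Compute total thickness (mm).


Total thickness = glass contribution + PVB contribution
  Glass: 2 * 5.5 = 11.0 mm
  PVB: 1 * 1.27 = 1.27 mm
  Total = 11.0 + 1.27 = 12.27 mm

12.27 mm


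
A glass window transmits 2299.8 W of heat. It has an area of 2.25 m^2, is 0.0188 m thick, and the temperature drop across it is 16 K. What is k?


Fourier's law rearranged: k = Q * t / (A * dT)
  Numerator = 2299.8 * 0.0188 = 43.23624
  Denominator = 2.25 * 16 = 36.0
  k = 43.23624 / 36.0 = 1.201 W/mK

1.201 W/mK


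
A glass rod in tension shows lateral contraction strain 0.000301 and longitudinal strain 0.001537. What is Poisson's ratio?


Poisson's ratio: nu = lateral strain / axial strain
  nu = 0.000301 / 0.001537 = 0.1958

0.1958


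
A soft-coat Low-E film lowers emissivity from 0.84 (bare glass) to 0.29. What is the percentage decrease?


Percentage reduction = (1 - coated/uncoated) * 100
  Ratio = 0.29 / 0.84 = 0.3452
  Reduction = (1 - 0.3452) * 100 = 65.5%

65.5%


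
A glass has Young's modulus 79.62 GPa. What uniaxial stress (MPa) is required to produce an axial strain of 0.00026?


Rearrange E = sigma / epsilon:
  sigma = E * epsilon
  E (MPa) = 79.62 * 1000 = 79620
  sigma = 79620 * 0.00026 = 20.7 MPa

20.7 MPa


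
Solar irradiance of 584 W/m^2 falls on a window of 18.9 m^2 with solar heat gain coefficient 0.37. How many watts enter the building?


Solar heat gain: Q = Area * SHGC * Irradiance
  Q = 18.9 * 0.37 * 584 = 4083.9 W

4083.9 W


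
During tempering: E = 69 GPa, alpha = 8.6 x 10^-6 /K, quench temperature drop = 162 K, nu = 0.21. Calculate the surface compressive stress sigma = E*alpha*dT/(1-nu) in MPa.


Tempering stress: sigma = E * alpha * dT / (1 - nu)
  E (MPa) = 69 * 1000 = 69000
  Numerator = 69000 * (8.6 x 10^-6) * 162 = 96.1308
  Denominator = 1 - 0.21 = 0.79
  sigma = 96.1308 / 0.79 = 121.7 MPa

121.7 MPa


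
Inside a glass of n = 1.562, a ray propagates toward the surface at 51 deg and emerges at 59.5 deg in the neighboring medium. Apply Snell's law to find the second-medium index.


Apply Snell's law: n1 * sin(theta1) = n2 * sin(theta2)
  n2 = n1 * sin(theta1) / sin(theta2)
  sin(51) = 0.777146
  sin(59.5) = 0.861629
  n2 = 1.562 * 0.777146 / 0.861629 = 1.4088

1.4088


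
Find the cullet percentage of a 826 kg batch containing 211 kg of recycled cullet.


Cullet ratio = (cullet mass / total batch mass) * 100
  Ratio = 211 / 826 * 100 = 25.54%

25.54%


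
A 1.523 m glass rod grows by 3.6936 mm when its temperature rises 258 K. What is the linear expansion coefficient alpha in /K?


Rearrange dL = alpha * L0 * dT for alpha:
  alpha = dL / (L0 * dT)
  alpha = (3.6936 / 1000) / (1.523 * 258) = 0.0000094 /K = 9.4 x 10^-6 /K

9.4 x 10^-6 /K


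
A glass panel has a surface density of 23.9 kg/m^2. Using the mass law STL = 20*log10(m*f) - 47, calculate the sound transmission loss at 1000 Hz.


Mass law: STL = 20 * log10(m * f) - 47
  m * f = 23.9 * 1000 = 23900
  log10(23900) = 4.3784
  STL = 20 * 4.3784 - 47 = 87.568 - 47 = 40.6 dB

40.6 dB


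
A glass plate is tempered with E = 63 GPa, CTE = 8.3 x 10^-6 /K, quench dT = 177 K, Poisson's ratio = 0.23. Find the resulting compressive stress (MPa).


Tempering stress: sigma = E * alpha * dT / (1 - nu)
  E (MPa) = 63 * 1000 = 63000
  Numerator = 63000 * (8.3 x 10^-6) * 177 = 92.5533
  Denominator = 1 - 0.23 = 0.77
  sigma = 92.5533 / 0.77 = 120.2 MPa

120.2 MPa


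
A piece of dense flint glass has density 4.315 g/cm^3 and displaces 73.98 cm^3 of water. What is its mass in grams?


Rearrange rho = m / V:
  m = rho * V
  m = 4.315 * 73.98 = 319.224 g

319.224 g


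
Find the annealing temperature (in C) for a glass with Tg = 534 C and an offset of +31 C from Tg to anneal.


The annealing temperature is Tg plus the offset:
  T_anneal = 534 + 31 = 565 C

565 C


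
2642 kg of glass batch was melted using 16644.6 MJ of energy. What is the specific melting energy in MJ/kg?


Rearrange E = m * s for s:
  s = E / m
  s = 16644.6 / 2642 = 6.3 MJ/kg

6.3 MJ/kg


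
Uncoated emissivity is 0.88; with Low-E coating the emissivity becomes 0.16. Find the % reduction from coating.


Percentage reduction = (1 - coated/uncoated) * 100
  Ratio = 0.16 / 0.88 = 0.1818
  Reduction = (1 - 0.1818) * 100 = 81.8%

81.8%


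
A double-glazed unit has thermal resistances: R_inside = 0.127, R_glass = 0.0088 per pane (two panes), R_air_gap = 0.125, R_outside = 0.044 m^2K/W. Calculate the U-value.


Total thermal resistance (series):
  R_total = R_in + R_glass + R_air + R_glass + R_out
  R_total = 0.127 + 0.0088 + 0.125 + 0.0088 + 0.044 = 0.3136 m^2K/W
U-value = 1 / R_total = 1 / 0.3136 = 3.189 W/m^2K

3.189 W/m^2K


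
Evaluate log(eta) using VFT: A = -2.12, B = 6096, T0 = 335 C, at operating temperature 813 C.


VFT equation: log(eta) = A + B / (T - T0)
  T - T0 = 813 - 335 = 478
  B / (T - T0) = 6096 / 478 = 12.753
  log(eta) = -2.12 + 12.753 = 10.633

10.633


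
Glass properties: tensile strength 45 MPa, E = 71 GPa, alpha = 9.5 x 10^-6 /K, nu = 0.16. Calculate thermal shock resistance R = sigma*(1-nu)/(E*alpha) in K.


Thermal shock resistance: R = sigma * (1 - nu) / (E * alpha)
  Numerator = 45 * (1 - 0.16) = 37.8
  Denominator = 71 * 1000 * (9.5 x 10^-6) = 0.6745
  R = 37.8 / 0.6745 = 56.0 K

56.0 K


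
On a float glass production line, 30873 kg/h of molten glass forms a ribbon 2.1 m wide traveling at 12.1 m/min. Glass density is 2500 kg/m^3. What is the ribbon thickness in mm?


Ribbon cross-section from mass balance:
  Volume rate = throughput / density = 30873 / 2500 = 12.3492 m^3/h
  thickness = volume rate / (speed * 60 * width), i.e.
  thickness = throughput / (60 * speed * width * density) * 1000
  thickness = 30873 / (60 * 12.1 * 2.1 * 2500) * 1000 = 8.1 mm

8.1 mm


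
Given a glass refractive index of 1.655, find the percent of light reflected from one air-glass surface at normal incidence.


Fresnel reflectance at normal incidence:
  R = ((n - 1)/(n + 1))^2
  (n - 1)/(n + 1) = (1.655 - 1)/(1.655 + 1) = 0.246704
  R = 0.246704^2 = 0.0608629
  R(%) = 0.0608629 * 100 = 6.086%

6.086%


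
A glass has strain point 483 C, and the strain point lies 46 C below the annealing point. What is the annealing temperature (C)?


T_anneal = T_strain + gap:
  T_anneal = 483 + 46 = 529 C

529 C


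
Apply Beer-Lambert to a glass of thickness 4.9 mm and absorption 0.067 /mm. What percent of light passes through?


Beer-Lambert law: T = exp(-alpha * thickness)
  exponent = -0.067 * 4.9 = -0.3283
  T = exp(-0.3283) = 0.7201
  Percentage = 0.7201 * 100 = 72.01%

72.01%


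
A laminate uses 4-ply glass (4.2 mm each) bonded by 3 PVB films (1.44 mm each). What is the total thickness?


Total thickness = glass contribution + PVB contribution
  Glass: 4 * 4.2 = 16.8 mm
  PVB: 3 * 1.44 = 4.32 mm
  Total = 16.8 + 4.32 = 21.12 mm

21.12 mm


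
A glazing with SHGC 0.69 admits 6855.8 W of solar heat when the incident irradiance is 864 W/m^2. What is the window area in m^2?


Rearrange Q = Area * SHGC * Irradiance:
  Area = Q / (SHGC * Irradiance)
  Area = 6855.8 / (0.69 * 864) = 11.5 m^2

11.5 m^2


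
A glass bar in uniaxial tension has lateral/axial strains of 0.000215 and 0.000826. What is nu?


Poisson's ratio: nu = lateral strain / axial strain
  nu = 0.000215 / 0.000826 = 0.2603

0.2603


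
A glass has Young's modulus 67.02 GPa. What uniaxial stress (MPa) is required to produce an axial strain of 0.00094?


Rearrange E = sigma / epsilon:
  sigma = E * epsilon
  E (MPa) = 67.02 * 1000 = 67020
  sigma = 67020 * 0.00094 = 63.0 MPa

63.0 MPa


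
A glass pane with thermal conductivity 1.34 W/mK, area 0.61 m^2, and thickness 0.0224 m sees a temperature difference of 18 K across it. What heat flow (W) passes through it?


Fourier's law: Q = k * A * dT / t
  Q = 1.34 * 0.61 * 18 / 0.0224
  Q = 14.7132 / 0.0224 = 656.8 W

656.8 W


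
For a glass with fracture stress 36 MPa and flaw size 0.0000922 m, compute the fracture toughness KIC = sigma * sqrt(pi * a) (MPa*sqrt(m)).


Fracture toughness: KIC = sigma * sqrt(pi * a)
  pi * a = pi * 0.0000922 = 0.000289655
  sqrt(pi * a) = 0.017019
  KIC = 36 * 0.017019 = 0.613 MPa*sqrt(m)

0.613 MPa*sqrt(m)


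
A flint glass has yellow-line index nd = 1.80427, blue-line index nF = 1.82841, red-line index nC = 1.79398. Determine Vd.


Abbe number formula: Vd = (nd - 1) / (nF - nC)
  nd - 1 = 1.80427 - 1 = 0.80427
  nF - nC = 1.82841 - 1.79398 = 0.03443
  Vd = 0.80427 / 0.03443 = 23.36

23.36


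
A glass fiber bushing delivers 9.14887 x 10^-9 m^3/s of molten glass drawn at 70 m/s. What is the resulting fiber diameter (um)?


Cross-sectional area from continuity:
  A = Q / v = 9.14887 x 10^-9 / 70 = 1.306981 x 10^-10 m^2
Diameter from circular cross-section:
  d = sqrt(4A / pi) * 10^6 (m -> um)
  d = sqrt(4 * 1.306981 x 10^-10 / pi) * 10^6 = 12.9 um

12.9 um


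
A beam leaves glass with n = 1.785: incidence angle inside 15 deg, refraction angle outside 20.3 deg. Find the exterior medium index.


Apply Snell's law: n1 * sin(theta1) = n2 * sin(theta2)
  n2 = n1 * sin(theta1) / sin(theta2)
  sin(15) = 0.258819
  sin(20.3) = 0.346936
  n2 = 1.785 * 0.258819 / 0.346936 = 1.3316

1.3316


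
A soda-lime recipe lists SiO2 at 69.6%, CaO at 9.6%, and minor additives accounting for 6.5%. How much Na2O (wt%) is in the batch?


Pieces sum to 100%:
  Na2O = 100 - (SiO2 + CaO + others)
  Na2O = 100 - (69.6 + 9.6 + 6.5) = 14.3%

14.3%


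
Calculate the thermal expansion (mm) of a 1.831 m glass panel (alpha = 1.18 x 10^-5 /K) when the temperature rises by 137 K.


Thermal expansion formula: dL = alpha * L0 * dT
  dL = (1.18 x 10^-5) * 1.831 * 137 = 0.00295999 m
Convert to mm: 0.00295999 * 1000 = 2.96 mm

2.96 mm


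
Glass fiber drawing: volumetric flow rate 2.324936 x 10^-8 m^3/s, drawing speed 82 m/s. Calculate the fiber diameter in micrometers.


Cross-sectional area from continuity:
  A = Q / v = 2.324936 x 10^-8 / 82 = 2.835288 x 10^-10 m^2
Diameter from circular cross-section:
  d = sqrt(4A / pi) * 10^6 (m -> um)
  d = sqrt(4 * 2.835288 x 10^-10 / pi) * 10^6 = 19.0 um

19.0 um


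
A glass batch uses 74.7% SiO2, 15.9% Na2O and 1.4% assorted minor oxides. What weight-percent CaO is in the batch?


Pieces sum to 100%:
  CaO = 100 - (SiO2 + Na2O + others)
  CaO = 100 - (74.7 + 15.9 + 1.4) = 8.0%

8.0%


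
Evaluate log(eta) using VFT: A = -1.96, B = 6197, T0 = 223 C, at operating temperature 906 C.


VFT equation: log(eta) = A + B / (T - T0)
  T - T0 = 906 - 223 = 683
  B / (T - T0) = 6197 / 683 = 9.073
  log(eta) = -1.96 + 9.073 = 7.113

7.113


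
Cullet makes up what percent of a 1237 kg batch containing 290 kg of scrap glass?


Cullet ratio = (cullet mass / total batch mass) * 100
  Ratio = 290 / 1237 * 100 = 23.44%

23.44%


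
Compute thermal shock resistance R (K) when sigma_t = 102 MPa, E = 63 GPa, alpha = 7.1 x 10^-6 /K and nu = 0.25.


Thermal shock resistance: R = sigma * (1 - nu) / (E * alpha)
  Numerator = 102 * (1 - 0.25) = 76.5
  Denominator = 63 * 1000 * (7.1 x 10^-6) = 0.4473
  R = 76.5 / 0.4473 = 171.0 K

171.0 K


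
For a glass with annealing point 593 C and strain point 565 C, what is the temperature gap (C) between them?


Gap = T_anneal - T_strain:
  gap = 593 - 565 = 28 C

28 C


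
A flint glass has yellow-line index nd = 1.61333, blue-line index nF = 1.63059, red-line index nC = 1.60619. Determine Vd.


Abbe number formula: Vd = (nd - 1) / (nF - nC)
  nd - 1 = 1.61333 - 1 = 0.61333
  nF - nC = 1.63059 - 1.60619 = 0.0244
  Vd = 0.61333 / 0.0244 = 25.14

25.14


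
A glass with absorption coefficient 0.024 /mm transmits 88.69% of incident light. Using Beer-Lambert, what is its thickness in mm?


Rearrange T = exp(-alpha * thickness):
  thickness = -ln(T) / alpha
  T = 88.69/100 = 0.8869
  ln(T) = -0.12002
  -ln(T) = 0.12002
  thickness = 0.12002 / 0.024 = 5.0 mm

5.0 mm


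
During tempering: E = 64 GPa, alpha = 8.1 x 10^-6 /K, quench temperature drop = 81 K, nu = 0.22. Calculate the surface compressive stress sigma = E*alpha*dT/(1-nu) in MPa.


Tempering stress: sigma = E * alpha * dT / (1 - nu)
  E (MPa) = 64 * 1000 = 64000
  Numerator = 64000 * (8.1 x 10^-6) * 81 = 41.9904
  Denominator = 1 - 0.22 = 0.78
  sigma = 41.9904 / 0.78 = 53.8 MPa

53.8 MPa


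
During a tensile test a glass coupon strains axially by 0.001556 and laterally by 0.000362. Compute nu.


Poisson's ratio: nu = lateral strain / axial strain
  nu = 0.000362 / 0.001556 = 0.2326

0.2326


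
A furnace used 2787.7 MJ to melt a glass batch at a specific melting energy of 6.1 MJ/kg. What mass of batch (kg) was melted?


Rearrange E = m * s for m:
  m = E / s
  m = 2787.7 / 6.1 = 457.0 kg

457.0 kg


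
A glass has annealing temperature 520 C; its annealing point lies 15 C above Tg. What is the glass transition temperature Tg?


Rearrange T_anneal = Tg + offset for Tg:
  Tg = T_anneal - offset = 520 - 15 = 505 C

505 C


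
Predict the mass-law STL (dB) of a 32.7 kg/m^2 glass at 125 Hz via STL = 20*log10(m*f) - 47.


Mass law: STL = 20 * log10(m * f) - 47
  m * f = 32.7 * 125 = 4087.5
  log10(4087.5) = 3.61146
  STL = 20 * 3.61146 - 47 = 72.2292 - 47 = 25.2 dB

25.2 dB


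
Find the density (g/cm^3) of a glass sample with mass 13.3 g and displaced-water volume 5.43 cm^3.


Use the definition of density:
  rho = mass / volume
  rho = 13.3 / 5.43 = 2.449 g/cm^3

2.449 g/cm^3


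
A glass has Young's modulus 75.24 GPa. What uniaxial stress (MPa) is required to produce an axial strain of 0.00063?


Rearrange E = sigma / epsilon:
  sigma = E * epsilon
  E (MPa) = 75.24 * 1000 = 75240
  sigma = 75240 * 0.00063 = 47.4 MPa

47.4 MPa


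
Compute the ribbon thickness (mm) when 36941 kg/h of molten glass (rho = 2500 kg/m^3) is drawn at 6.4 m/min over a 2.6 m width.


Ribbon cross-section from mass balance:
  Volume rate = throughput / density = 36941 / 2500 = 14.7764 m^3/h
  thickness = volume rate / (speed * 60 * width), i.e.
  thickness = throughput / (60 * speed * width * density) * 1000
  thickness = 36941 / (60 * 6.4 * 2.6 * 2500) * 1000 = 14.8 mm

14.8 mm


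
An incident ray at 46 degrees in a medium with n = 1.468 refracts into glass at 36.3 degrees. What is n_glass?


Apply Snell's law: n1 * sin(theta1) = n2 * sin(theta2)
  n2 = n1 * sin(theta1) / sin(theta2)
  sin(46) = 0.71934
  sin(36.3) = 0.592013
  n2 = 1.468 * 0.71934 / 0.592013 = 1.7837

1.7837


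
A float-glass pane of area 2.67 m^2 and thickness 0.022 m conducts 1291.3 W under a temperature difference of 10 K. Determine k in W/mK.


Fourier's law rearranged: k = Q * t / (A * dT)
  Numerator = 1291.3 * 0.022 = 28.4086
  Denominator = 2.67 * 10 = 26.7
  k = 28.4086 / 26.7 = 1.064 W/mK

1.064 W/mK


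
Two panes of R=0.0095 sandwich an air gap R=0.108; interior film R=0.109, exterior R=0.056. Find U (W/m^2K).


Total thermal resistance (series):
  R_total = R_in + R_glass + R_air + R_glass + R_out
  R_total = 0.109 + 0.0095 + 0.108 + 0.0095 + 0.056 = 0.292 m^2K/W
U-value = 1 / R_total = 1 / 0.292 = 3.425 W/m^2K

3.425 W/m^2K


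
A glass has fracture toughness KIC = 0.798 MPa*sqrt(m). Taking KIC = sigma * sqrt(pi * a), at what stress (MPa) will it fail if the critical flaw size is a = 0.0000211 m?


Rearrange KIC = sigma * sqrt(pi * a):
  sigma = KIC / sqrt(pi * a)
  sqrt(pi * 0.0000211) = 0.008142
  sigma = 0.798 / 0.008142 = 98.01 MPa

98.01 MPa


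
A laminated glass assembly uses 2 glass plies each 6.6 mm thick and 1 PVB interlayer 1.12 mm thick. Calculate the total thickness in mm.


Total thickness = glass contribution + PVB contribution
  Glass: 2 * 6.6 = 13.2 mm
  PVB: 1 * 1.12 = 1.12 mm
  Total = 13.2 + 1.12 = 14.32 mm

14.32 mm


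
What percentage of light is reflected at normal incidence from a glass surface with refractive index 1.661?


Fresnel reflectance at normal incidence:
  R = ((n - 1)/(n + 1))^2
  (n - 1)/(n + 1) = (1.661 - 1)/(1.661 + 1) = 0.248403
  R = 0.248403^2 = 0.0617041
  R(%) = 0.0617041 * 100 = 6.17%

6.17%


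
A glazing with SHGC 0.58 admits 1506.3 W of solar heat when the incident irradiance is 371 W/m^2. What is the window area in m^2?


Rearrange Q = Area * SHGC * Irradiance:
  Area = Q / (SHGC * Irradiance)
  Area = 1506.3 / (0.58 * 371) = 7.0 m^2

7.0 m^2


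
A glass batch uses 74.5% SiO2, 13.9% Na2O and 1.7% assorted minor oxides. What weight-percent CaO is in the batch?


Pieces sum to 100%:
  CaO = 100 - (SiO2 + Na2O + others)
  CaO = 100 - (74.5 + 13.9 + 1.7) = 9.9%

9.9%


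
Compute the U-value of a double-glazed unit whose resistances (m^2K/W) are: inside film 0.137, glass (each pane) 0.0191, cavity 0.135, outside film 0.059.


Total thermal resistance (series):
  R_total = R_in + R_glass + R_air + R_glass + R_out
  R_total = 0.137 + 0.0191 + 0.135 + 0.0191 + 0.059 = 0.3692 m^2K/W
U-value = 1 / R_total = 1 / 0.3692 = 2.709 W/m^2K

2.709 W/m^2K


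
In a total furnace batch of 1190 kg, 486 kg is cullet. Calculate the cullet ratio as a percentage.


Cullet ratio = (cullet mass / total batch mass) * 100
  Ratio = 486 / 1190 * 100 = 40.84%

40.84%


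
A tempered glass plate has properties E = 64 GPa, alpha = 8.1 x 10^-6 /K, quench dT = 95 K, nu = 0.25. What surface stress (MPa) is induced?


Tempering stress: sigma = E * alpha * dT / (1 - nu)
  E (MPa) = 64 * 1000 = 64000
  Numerator = 64000 * (8.1 x 10^-6) * 95 = 49.248
  Denominator = 1 - 0.25 = 0.75
  sigma = 49.248 / 0.75 = 65.7 MPa

65.7 MPa


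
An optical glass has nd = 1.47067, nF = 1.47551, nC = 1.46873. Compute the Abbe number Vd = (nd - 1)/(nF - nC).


Abbe number formula: Vd = (nd - 1) / (nF - nC)
  nd - 1 = 1.47067 - 1 = 0.47067
  nF - nC = 1.47551 - 1.46873 = 0.00678
  Vd = 0.47067 / 0.00678 = 69.42

69.42


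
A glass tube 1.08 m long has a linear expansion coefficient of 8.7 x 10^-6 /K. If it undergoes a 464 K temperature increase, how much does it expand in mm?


Thermal expansion formula: dL = alpha * L0 * dT
  dL = (8.7 x 10^-6) * 1.08 * 464 = 0.00435974 m
Convert to mm: 0.00435974 * 1000 = 4.3597 mm

4.3597 mm


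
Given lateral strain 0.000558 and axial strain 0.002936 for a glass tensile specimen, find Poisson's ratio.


Poisson's ratio: nu = lateral strain / axial strain
  nu = 0.000558 / 0.002936 = 0.1901

0.1901


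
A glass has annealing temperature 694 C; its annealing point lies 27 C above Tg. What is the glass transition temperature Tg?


Rearrange T_anneal = Tg + offset for Tg:
  Tg = T_anneal - offset = 694 - 27 = 667 C

667 C


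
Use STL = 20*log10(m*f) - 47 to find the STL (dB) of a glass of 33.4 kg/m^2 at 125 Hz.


Mass law: STL = 20 * log10(m * f) - 47
  m * f = 33.4 * 125 = 4175
  log10(4175) = 3.62066
  STL = 20 * 3.62066 - 47 = 72.4132 - 47 = 25.4 dB

25.4 dB


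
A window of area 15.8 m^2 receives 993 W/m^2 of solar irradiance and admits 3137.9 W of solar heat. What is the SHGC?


Rearrange Q = Area * SHGC * Irradiance:
  SHGC = Q / (Area * Irradiance)
  SHGC = 3137.9 / (15.8 * 993) = 0.2

0.2


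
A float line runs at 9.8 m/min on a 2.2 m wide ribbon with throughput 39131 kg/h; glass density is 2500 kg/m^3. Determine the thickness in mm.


Ribbon cross-section from mass balance:
  Volume rate = throughput / density = 39131 / 2500 = 15.6524 m^3/h
  thickness = volume rate / (speed * 60 * width), i.e.
  thickness = throughput / (60 * speed * width * density) * 1000
  thickness = 39131 / (60 * 9.8 * 2.2 * 2500) * 1000 = 12.1 mm

12.1 mm


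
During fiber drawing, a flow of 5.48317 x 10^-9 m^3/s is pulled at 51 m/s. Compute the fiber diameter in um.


Cross-sectional area from continuity:
  A = Q / v = 5.48317 x 10^-9 / 51 = 1.075131 x 10^-10 m^2
Diameter from circular cross-section:
  d = sqrt(4A / pi) * 10^6 (m -> um)
  d = sqrt(4 * 1.075131 x 10^-10 / pi) * 10^6 = 11.7 um

11.7 um


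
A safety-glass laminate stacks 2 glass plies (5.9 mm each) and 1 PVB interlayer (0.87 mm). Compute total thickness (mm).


Total thickness = glass contribution + PVB contribution
  Glass: 2 * 5.9 = 11.8 mm
  PVB: 1 * 0.87 = 0.87 mm
  Total = 11.8 + 0.87 = 12.67 mm

12.67 mm


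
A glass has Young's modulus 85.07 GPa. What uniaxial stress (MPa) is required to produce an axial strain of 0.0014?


Rearrange E = sigma / epsilon:
  sigma = E * epsilon
  E (MPa) = 85.07 * 1000 = 85070
  sigma = 85070 * 0.0014 = 119.1 MPa

119.1 MPa


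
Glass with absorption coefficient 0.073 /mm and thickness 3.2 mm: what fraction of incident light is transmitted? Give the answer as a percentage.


Beer-Lambert law: T = exp(-alpha * thickness)
  exponent = -0.073 * 3.2 = -0.2336
  T = exp(-0.2336) = 0.7917
  Percentage = 0.7917 * 100 = 79.17%

79.17%


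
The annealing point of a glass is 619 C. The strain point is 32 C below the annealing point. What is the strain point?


Strain point = annealing point - difference:
  T_strain = 619 - 32 = 587 C

587 C


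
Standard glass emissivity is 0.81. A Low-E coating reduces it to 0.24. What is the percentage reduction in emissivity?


Percentage reduction = (1 - coated/uncoated) * 100
  Ratio = 0.24 / 0.81 = 0.2963
  Reduction = (1 - 0.2963) * 100 = 70.4%

70.4%


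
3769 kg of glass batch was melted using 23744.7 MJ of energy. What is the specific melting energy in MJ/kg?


Rearrange E = m * s for s:
  s = E / m
  s = 23744.7 / 3769 = 6.3 MJ/kg

6.3 MJ/kg


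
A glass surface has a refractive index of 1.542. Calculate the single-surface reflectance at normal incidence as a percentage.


Fresnel reflectance at normal incidence:
  R = ((n - 1)/(n + 1))^2
  (n - 1)/(n + 1) = (1.542 - 1)/(1.542 + 1) = 0.213218
  R = 0.213218^2 = 0.0454619
  R(%) = 0.0454619 * 100 = 4.546%

4.546%


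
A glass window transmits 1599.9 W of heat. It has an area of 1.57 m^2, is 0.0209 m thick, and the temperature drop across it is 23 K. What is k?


Fourier's law rearranged: k = Q * t / (A * dT)
  Numerator = 1599.9 * 0.0209 = 33.43791
  Denominator = 1.57 * 23 = 36.11
  k = 33.43791 / 36.11 = 0.926 W/mK

0.926 W/mK


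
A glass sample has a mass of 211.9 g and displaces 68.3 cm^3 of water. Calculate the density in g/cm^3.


Use the definition of density:
  rho = mass / volume
  rho = 211.9 / 68.3 = 3.102 g/cm^3

3.102 g/cm^3


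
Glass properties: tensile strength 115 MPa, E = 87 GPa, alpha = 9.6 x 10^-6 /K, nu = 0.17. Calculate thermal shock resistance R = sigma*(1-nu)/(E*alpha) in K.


Thermal shock resistance: R = sigma * (1 - nu) / (E * alpha)
  Numerator = 115 * (1 - 0.17) = 95.45
  Denominator = 87 * 1000 * (9.6 x 10^-6) = 0.8352
  R = 95.45 / 0.8352 = 114.3 K

114.3 K


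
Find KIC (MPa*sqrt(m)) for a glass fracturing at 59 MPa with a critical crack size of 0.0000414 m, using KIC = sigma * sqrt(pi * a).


Fracture toughness: KIC = sigma * sqrt(pi * a)
  pi * a = pi * 0.0000414 = 0.000130062
  sqrt(pi * a) = 0.011404
  KIC = 59 * 0.011404 = 0.673 MPa*sqrt(m)

0.673 MPa*sqrt(m)


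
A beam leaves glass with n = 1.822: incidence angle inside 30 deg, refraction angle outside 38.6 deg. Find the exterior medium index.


Apply Snell's law: n1 * sin(theta1) = n2 * sin(theta2)
  n2 = n1 * sin(theta1) / sin(theta2)
  sin(30) = 0.5
  sin(38.6) = 0.62388
  n2 = 1.822 * 0.5 / 0.62388 = 1.4602

1.4602


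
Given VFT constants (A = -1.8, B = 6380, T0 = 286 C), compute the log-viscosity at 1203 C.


VFT equation: log(eta) = A + B / (T - T0)
  T - T0 = 1203 - 286 = 917
  B / (T - T0) = 6380 / 917 = 6.957
  log(eta) = -1.8 + 6.957 = 5.157

5.157


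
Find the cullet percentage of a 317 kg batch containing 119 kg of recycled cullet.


Cullet ratio = (cullet mass / total batch mass) * 100
  Ratio = 119 / 317 * 100 = 37.54%

37.54%


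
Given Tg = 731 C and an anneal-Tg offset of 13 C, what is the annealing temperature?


The annealing temperature is Tg plus the offset:
  T_anneal = 731 + 13 = 744 C

744 C


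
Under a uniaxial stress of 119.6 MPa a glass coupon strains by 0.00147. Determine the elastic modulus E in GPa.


Young's modulus: E = stress / strain
  E = 119.6 MPa / 0.00147 = 81360.54 MPa
Convert to GPa: 81360.54 / 1000 = 81.36 GPa

81.36 GPa


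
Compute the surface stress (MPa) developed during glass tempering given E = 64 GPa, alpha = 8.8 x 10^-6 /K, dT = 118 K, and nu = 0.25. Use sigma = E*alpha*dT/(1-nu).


Tempering stress: sigma = E * alpha * dT / (1 - nu)
  E (MPa) = 64 * 1000 = 64000
  Numerator = 64000 * (8.8 x 10^-6) * 118 = 66.4576
  Denominator = 1 - 0.25 = 0.75
  sigma = 66.4576 / 0.75 = 88.6 MPa

88.6 MPa


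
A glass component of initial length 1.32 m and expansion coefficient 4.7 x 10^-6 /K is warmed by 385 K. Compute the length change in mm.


Thermal expansion formula: dL = alpha * L0 * dT
  dL = (4.7 x 10^-6) * 1.32 * 385 = 0.00238854 m
Convert to mm: 0.00238854 * 1000 = 2.3885 mm

2.3885 mm


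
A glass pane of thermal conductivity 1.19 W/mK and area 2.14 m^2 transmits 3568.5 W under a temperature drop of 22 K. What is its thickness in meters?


Fourier's law: t = k * A * dT / Q
  t = 1.19 * 2.14 * 22 / 3568.5
  t = 56.0252 / 3568.5 = 0.0157 m

0.0157 m


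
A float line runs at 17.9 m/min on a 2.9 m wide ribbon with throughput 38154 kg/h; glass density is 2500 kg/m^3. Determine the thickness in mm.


Ribbon cross-section from mass balance:
  Volume rate = throughput / density = 38154 / 2500 = 15.2616 m^3/h
  thickness = volume rate / (speed * 60 * width), i.e.
  thickness = throughput / (60 * speed * width * density) * 1000
  thickness = 38154 / (60 * 17.9 * 2.9 * 2500) * 1000 = 4.9 mm

4.9 mm


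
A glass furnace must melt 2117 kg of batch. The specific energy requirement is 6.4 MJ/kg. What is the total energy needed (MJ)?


Total energy = mass * specific energy
  E = 2117 * 6.4 = 13548.8 MJ

13548.8 MJ


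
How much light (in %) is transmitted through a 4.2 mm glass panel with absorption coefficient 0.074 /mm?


Beer-Lambert law: T = exp(-alpha * thickness)
  exponent = -0.074 * 4.2 = -0.3108
  T = exp(-0.3108) = 0.7329
  Percentage = 0.7329 * 100 = 73.29%

73.29%


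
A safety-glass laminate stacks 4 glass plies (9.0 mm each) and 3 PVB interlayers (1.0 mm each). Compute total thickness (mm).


Total thickness = glass contribution + PVB contribution
  Glass: 4 * 9.0 = 36.0 mm
  PVB: 3 * 1.0 = 3.0 mm
  Total = 36.0 + 3.0 = 39.0 mm

39.0 mm


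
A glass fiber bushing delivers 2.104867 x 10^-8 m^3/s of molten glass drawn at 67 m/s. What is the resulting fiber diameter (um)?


Cross-sectional area from continuity:
  A = Q / v = 2.104867 x 10^-8 / 67 = 3.141593 x 10^-10 m^2
Diameter from circular cross-section:
  d = sqrt(4A / pi) * 10^6 (m -> um)
  d = sqrt(4 * 3.141593 x 10^-10 / pi) * 10^6 = 20.0 um

20.0 um


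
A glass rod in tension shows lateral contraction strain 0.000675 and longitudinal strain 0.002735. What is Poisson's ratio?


Poisson's ratio: nu = lateral strain / axial strain
  nu = 0.000675 / 0.002735 = 0.2468

0.2468


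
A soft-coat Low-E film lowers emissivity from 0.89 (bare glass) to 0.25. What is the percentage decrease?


Percentage reduction = (1 - coated/uncoated) * 100
  Ratio = 0.25 / 0.89 = 0.2809
  Reduction = (1 - 0.2809) * 100 = 71.9%

71.9%


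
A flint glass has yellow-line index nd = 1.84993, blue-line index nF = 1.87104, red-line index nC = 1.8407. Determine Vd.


Abbe number formula: Vd = (nd - 1) / (nF - nC)
  nd - 1 = 1.84993 - 1 = 0.84993
  nF - nC = 1.87104 - 1.8407 = 0.03034
  Vd = 0.84993 / 0.03034 = 28.01

28.01


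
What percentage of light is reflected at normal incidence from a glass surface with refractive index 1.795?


Fresnel reflectance at normal incidence:
  R = ((n - 1)/(n + 1))^2
  (n - 1)/(n + 1) = (1.795 - 1)/(1.795 + 1) = 0.284436
  R = 0.284436^2 = 0.0809038
  R(%) = 0.0809038 * 100 = 8.09%

8.09%


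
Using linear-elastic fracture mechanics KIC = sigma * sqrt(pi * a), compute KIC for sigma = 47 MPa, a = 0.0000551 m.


Fracture toughness: KIC = sigma * sqrt(pi * a)
  pi * a = pi * 0.0000551 = 0.000173102
  sqrt(pi * a) = 0.013157
  KIC = 47 * 0.013157 = 0.618 MPa*sqrt(m)

0.618 MPa*sqrt(m)


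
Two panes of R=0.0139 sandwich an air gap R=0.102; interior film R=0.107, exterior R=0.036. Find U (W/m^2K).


Total thermal resistance (series):
  R_total = R_in + R_glass + R_air + R_glass + R_out
  R_total = 0.107 + 0.0139 + 0.102 + 0.0139 + 0.036 = 0.2728 m^2K/W
U-value = 1 / R_total = 1 / 0.2728 = 3.666 W/m^2K

3.666 W/m^2K


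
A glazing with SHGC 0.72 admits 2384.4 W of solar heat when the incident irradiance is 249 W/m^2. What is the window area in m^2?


Rearrange Q = Area * SHGC * Irradiance:
  Area = Q / (SHGC * Irradiance)
  Area = 2384.4 / (0.72 * 249) = 13.3 m^2

13.3 m^2


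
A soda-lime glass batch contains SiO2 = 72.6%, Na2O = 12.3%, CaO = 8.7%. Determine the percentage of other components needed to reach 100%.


Sum the three major oxides:
  SiO2 + Na2O + CaO = 72.6 + 12.3 + 8.7 = 93.6%
Subtract from 100%:
  Others = 100 - 93.6 = 6.4%

6.4%


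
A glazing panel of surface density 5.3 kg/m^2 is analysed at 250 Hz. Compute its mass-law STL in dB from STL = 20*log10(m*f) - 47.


Mass law: STL = 20 * log10(m * f) - 47
  m * f = 5.3 * 250 = 1325
  log10(1325) = 3.12222
  STL = 20 * 3.12222 - 47 = 62.4444 - 47 = 15.4 dB

15.4 dB


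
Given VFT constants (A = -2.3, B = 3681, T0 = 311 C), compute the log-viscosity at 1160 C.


VFT equation: log(eta) = A + B / (T - T0)
  T - T0 = 1160 - 311 = 849
  B / (T - T0) = 3681 / 849 = 4.336
  log(eta) = -2.3 + 4.336 = 2.036

2.036


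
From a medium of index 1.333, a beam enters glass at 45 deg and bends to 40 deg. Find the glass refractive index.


Apply Snell's law: n1 * sin(theta1) = n2 * sin(theta2)
  n2 = n1 * sin(theta1) / sin(theta2)
  sin(45) = 0.707107
  sin(40) = 0.642788
  n2 = 1.333 * 0.707107 / 0.642788 = 1.4664

1.4664


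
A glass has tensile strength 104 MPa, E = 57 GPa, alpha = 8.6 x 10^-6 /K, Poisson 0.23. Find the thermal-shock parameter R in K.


Thermal shock resistance: R = sigma * (1 - nu) / (E * alpha)
  Numerator = 104 * (1 - 0.23) = 80.08
  Denominator = 57 * 1000 * (8.6 x 10^-6) = 0.4902
  R = 80.08 / 0.4902 = 163.4 K

163.4 K


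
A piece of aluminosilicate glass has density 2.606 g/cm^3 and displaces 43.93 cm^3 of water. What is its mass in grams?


Rearrange rho = m / V:
  m = rho * V
  m = 2.606 * 43.93 = 114.482 g

114.482 g


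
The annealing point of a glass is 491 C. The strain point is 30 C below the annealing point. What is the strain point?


Strain point = annealing point - difference:
  T_strain = 491 - 30 = 461 C

461 C


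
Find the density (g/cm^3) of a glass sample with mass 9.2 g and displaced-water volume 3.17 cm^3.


Use the definition of density:
  rho = mass / volume
  rho = 9.2 / 3.17 = 2.902 g/cm^3

2.902 g/cm^3


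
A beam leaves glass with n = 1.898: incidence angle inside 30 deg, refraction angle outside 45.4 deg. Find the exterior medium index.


Apply Snell's law: n1 * sin(theta1) = n2 * sin(theta2)
  n2 = n1 * sin(theta1) / sin(theta2)
  sin(30) = 0.5
  sin(45.4) = 0.712026
  n2 = 1.898 * 0.5 / 0.712026 = 1.3328

1.3328


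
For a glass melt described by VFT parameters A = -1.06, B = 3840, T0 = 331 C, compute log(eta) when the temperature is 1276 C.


VFT equation: log(eta) = A + B / (T - T0)
  T - T0 = 1276 - 331 = 945
  B / (T - T0) = 3840 / 945 = 4.063
  log(eta) = -1.06 + 4.063 = 3.003

3.003


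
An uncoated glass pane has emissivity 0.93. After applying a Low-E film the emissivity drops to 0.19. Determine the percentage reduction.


Percentage reduction = (1 - coated/uncoated) * 100
  Ratio = 0.19 / 0.93 = 0.2043
  Reduction = (1 - 0.2043) * 100 = 79.6%

79.6%


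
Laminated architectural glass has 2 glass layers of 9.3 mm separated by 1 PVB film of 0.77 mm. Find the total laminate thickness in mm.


Total thickness = glass contribution + PVB contribution
  Glass: 2 * 9.3 = 18.6 mm
  PVB: 1 * 0.77 = 0.77 mm
  Total = 18.6 + 0.77 = 19.37 mm

19.37 mm


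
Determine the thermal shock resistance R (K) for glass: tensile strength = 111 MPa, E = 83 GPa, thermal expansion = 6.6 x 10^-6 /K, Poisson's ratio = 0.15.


Thermal shock resistance: R = sigma * (1 - nu) / (E * alpha)
  Numerator = 111 * (1 - 0.15) = 94.35
  Denominator = 83 * 1000 * (6.6 x 10^-6) = 0.5478
  R = 94.35 / 0.5478 = 172.2 K

172.2 K


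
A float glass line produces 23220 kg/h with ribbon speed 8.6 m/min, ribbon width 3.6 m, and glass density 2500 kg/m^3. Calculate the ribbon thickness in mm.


Ribbon cross-section from mass balance:
  Volume rate = throughput / density = 23220 / 2500 = 9.288 m^3/h
  thickness = volume rate / (speed * 60 * width), i.e.
  thickness = throughput / (60 * speed * width * density) * 1000
  thickness = 23220 / (60 * 8.6 * 3.6 * 2500) * 1000 = 5.0 mm

5.0 mm


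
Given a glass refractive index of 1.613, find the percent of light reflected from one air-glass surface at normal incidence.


Fresnel reflectance at normal incidence:
  R = ((n - 1)/(n + 1))^2
  (n - 1)/(n + 1) = (1.613 - 1)/(1.613 + 1) = 0.234596
  R = 0.234596^2 = 0.0550353
  R(%) = 0.0550353 * 100 = 5.504%

5.504%


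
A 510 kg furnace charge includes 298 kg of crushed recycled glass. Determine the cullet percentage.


Cullet ratio = (cullet mass / total batch mass) * 100
  Ratio = 298 / 510 * 100 = 58.43%

58.43%


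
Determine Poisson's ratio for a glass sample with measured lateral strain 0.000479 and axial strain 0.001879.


Poisson's ratio: nu = lateral strain / axial strain
  nu = 0.000479 / 0.001879 = 0.2549

0.2549


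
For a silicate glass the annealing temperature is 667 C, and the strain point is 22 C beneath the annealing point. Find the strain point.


Strain point = annealing point - difference:
  T_strain = 667 - 22 = 645 C

645 C


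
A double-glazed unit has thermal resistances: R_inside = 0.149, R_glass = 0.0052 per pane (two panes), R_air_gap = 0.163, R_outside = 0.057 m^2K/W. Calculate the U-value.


Total thermal resistance (series):
  R_total = R_in + R_glass + R_air + R_glass + R_out
  R_total = 0.149 + 0.0052 + 0.163 + 0.0052 + 0.057 = 0.3794 m^2K/W
U-value = 1 / R_total = 1 / 0.3794 = 2.636 W/m^2K

2.636 W/m^2K


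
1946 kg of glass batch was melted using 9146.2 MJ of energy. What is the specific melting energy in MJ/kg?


Rearrange E = m * s for s:
  s = E / m
  s = 9146.2 / 1946 = 4.7 MJ/kg

4.7 MJ/kg


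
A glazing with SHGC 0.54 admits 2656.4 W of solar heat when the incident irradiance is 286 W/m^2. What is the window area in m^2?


Rearrange Q = Area * SHGC * Irradiance:
  Area = Q / (SHGC * Irradiance)
  Area = 2656.4 / (0.54 * 286) = 17.2 m^2

17.2 m^2


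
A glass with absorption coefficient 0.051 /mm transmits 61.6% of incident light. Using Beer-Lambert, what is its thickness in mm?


Rearrange T = exp(-alpha * thickness):
  thickness = -ln(T) / alpha
  T = 61.6/100 = 0.616
  ln(T) = -0.48451
  -ln(T) = 0.48451
  thickness = 0.48451 / 0.051 = 9.5 mm

9.5 mm
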